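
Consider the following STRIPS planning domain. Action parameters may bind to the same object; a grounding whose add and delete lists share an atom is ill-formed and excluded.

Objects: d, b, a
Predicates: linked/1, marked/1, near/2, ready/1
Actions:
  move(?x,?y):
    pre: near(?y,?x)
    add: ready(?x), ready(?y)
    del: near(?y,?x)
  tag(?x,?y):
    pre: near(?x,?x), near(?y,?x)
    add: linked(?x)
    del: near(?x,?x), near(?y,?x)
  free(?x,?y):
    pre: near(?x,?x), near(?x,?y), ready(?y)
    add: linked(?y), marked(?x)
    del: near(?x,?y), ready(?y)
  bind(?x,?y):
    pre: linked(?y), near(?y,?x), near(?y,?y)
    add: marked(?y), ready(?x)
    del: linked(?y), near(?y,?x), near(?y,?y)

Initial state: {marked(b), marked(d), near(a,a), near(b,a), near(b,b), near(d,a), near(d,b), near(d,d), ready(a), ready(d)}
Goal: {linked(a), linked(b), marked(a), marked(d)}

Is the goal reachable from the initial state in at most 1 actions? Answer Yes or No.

1. tag(b,d)  →  {linked(b), marked(b), marked(d), near(a,a), near(b,a), near(d,a), near(d,d), ready(a), ready(d)}
2. free(a,a)  →  {linked(a), linked(b), marked(a), marked(b), marked(d), near(b,a), near(d,a), near(d,d), ready(d)}
optimal plan length = 2; 2 > 1

No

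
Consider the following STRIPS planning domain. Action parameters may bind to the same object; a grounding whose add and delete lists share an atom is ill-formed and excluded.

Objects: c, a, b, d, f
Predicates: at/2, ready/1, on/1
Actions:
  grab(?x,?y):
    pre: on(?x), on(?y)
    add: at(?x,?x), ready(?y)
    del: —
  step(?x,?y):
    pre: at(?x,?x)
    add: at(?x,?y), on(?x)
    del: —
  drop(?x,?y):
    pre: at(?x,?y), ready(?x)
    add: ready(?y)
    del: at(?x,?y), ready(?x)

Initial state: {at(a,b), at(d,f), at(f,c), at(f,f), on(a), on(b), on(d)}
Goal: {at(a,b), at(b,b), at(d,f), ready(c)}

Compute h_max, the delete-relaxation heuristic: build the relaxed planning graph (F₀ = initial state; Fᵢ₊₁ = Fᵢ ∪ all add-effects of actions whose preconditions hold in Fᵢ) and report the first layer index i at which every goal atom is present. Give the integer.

3

F0 = init (7 atoms)
F1 = F0 ∪ {at(a,a), at(b,b), at(d,d), at(f,a), at(f,b), at(f,d), on(f), ready(a), ready(b), ready(d)}  (17 atoms)
F2 = F1 ∪ {at(a,c), at(a,d), at(a,f), at(b,a), at(b,c), at(b,d), at(b,f), at(d,a), at(d,b), at(d,c), ready(f)}  (28 atoms)
F3 = F2 ∪ {ready(c)}  (29 atoms)
goal ⊆ F3  ⇒  h_max = 3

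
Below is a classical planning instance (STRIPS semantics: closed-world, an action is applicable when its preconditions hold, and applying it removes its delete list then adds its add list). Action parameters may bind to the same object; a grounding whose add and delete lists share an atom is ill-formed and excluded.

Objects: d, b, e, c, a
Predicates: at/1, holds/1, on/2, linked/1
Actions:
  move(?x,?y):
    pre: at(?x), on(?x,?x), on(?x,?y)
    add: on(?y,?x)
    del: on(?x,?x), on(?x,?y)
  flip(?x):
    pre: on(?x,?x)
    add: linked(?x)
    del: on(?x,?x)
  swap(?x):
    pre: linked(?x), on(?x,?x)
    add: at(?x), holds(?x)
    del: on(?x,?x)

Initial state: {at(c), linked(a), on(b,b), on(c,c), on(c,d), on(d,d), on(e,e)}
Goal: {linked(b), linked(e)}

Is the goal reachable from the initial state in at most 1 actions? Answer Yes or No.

No

1. flip(b)  →  {at(c), linked(a), linked(b), on(c,c), on(c,d), on(d,d), on(e,e)}
2. flip(e)  →  {at(c), linked(a), linked(b), linked(e), on(c,c), on(c,d), on(d,d)}
optimal plan length = 2; 2 > 1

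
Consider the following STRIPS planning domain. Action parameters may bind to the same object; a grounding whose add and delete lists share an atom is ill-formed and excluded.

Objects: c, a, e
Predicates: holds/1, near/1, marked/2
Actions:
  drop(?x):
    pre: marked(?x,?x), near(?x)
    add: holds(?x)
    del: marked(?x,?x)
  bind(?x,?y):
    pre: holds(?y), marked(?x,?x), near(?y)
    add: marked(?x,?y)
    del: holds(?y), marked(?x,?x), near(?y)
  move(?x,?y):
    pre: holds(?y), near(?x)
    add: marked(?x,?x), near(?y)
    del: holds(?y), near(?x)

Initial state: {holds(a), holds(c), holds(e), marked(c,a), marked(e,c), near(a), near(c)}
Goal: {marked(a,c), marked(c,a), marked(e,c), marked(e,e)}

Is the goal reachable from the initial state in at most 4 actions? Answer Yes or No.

1. move(a,e)  →  {holds(a), holds(c), marked(a,a), marked(c,a), marked(e,c), near(c), near(e)}
2. bind(a,c)  →  {holds(a), marked(a,c), marked(c,a), marked(e,c), near(e)}
3. move(e,a)  →  {marked(a,c), marked(c,a), marked(e,c), marked(e,e), near(a)}
optimal plan length = 3; 3 ≤ 4

Yes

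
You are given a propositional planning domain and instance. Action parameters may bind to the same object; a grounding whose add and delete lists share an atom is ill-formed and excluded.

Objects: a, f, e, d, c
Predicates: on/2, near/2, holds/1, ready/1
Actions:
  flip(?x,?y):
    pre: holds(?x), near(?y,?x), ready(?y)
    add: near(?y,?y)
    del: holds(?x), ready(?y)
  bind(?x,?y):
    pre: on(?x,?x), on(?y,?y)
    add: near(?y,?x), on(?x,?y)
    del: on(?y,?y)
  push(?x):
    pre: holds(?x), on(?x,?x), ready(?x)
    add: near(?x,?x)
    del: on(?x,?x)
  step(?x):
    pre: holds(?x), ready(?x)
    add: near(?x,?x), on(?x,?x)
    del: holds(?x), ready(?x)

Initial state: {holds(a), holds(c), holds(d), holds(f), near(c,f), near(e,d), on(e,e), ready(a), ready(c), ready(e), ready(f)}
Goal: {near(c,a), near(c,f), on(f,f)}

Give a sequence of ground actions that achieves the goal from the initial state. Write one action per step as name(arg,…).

1. step(a)  →  {holds(c), holds(d), holds(f), near(a,a), near(c,f), near(e,d), on(a,a), on(e,e), ready(c), ready(e), ready(f)}
2. step(f)  →  {holds(c), holds(d), near(a,a), near(c,f), near(e,d), near(f,f), on(a,a), on(e,e), on(f,f), ready(c), ready(e)}
3. step(c)  →  {holds(d), near(a,a), near(c,c), near(c,f), near(e,d), near(f,f), on(a,a), on(c,c), on(e,e), on(f,f), ready(e)}
4. bind(a,c)  →  {holds(d), near(a,a), near(c,a), near(c,c), near(c,f), near(e,d), near(f,f), on(a,a), on(a,c), on(e,e), on(f,f), ready(e)}

step(a); step(f); step(c); bind(a,c)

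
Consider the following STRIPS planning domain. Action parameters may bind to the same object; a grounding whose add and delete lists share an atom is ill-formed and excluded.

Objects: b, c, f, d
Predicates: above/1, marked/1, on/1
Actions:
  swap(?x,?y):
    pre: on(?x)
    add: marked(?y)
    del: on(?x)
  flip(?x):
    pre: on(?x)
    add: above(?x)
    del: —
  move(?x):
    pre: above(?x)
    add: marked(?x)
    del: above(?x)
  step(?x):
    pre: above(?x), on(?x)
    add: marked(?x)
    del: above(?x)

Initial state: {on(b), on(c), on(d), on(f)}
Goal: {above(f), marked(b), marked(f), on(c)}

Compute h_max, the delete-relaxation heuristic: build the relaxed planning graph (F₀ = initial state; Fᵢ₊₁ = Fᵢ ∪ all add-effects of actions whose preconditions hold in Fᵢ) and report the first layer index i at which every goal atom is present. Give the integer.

1

F0 = init (4 atoms)
F1 = F0 ∪ {above(b), above(c), above(d), above(f), marked(b), marked(c), marked(d), marked(f)}  (12 atoms)
goal ⊆ F1  ⇒  h_max = 1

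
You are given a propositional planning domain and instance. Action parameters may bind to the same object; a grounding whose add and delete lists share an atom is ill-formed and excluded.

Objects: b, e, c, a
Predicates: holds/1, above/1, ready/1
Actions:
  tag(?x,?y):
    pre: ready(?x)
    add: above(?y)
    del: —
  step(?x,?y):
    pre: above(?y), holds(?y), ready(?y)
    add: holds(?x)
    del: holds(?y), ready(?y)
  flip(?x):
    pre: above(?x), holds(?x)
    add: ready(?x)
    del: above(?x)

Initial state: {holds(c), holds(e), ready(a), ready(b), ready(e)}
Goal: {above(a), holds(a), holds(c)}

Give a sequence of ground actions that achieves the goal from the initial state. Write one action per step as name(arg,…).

tag(b,e); tag(b,a); step(a,e)

1. tag(b,e)  →  {above(e), holds(c), holds(e), ready(a), ready(b), ready(e)}
2. tag(b,a)  →  {above(a), above(e), holds(c), holds(e), ready(a), ready(b), ready(e)}
3. step(a,e)  →  {above(a), above(e), holds(a), holds(c), ready(a), ready(b)}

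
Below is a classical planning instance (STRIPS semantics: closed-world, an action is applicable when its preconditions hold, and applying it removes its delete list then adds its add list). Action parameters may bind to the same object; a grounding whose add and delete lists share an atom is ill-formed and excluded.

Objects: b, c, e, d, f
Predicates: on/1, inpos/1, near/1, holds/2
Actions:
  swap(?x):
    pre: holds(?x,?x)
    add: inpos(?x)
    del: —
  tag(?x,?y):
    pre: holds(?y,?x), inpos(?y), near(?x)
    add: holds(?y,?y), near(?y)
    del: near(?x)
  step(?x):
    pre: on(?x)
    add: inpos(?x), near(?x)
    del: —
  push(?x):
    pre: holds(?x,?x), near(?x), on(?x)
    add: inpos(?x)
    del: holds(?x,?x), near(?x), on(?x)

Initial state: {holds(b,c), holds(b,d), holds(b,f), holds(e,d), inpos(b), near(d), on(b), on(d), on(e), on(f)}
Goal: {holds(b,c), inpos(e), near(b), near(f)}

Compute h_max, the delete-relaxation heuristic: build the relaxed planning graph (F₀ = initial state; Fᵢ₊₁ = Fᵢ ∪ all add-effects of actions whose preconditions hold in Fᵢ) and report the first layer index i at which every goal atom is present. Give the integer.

F0 = init (10 atoms)
F1 = F0 ∪ {holds(b,b), inpos(d), inpos(e), inpos(f), near(b), near(e), near(f)}  (17 atoms)
goal ⊆ F1  ⇒  h_max = 1

1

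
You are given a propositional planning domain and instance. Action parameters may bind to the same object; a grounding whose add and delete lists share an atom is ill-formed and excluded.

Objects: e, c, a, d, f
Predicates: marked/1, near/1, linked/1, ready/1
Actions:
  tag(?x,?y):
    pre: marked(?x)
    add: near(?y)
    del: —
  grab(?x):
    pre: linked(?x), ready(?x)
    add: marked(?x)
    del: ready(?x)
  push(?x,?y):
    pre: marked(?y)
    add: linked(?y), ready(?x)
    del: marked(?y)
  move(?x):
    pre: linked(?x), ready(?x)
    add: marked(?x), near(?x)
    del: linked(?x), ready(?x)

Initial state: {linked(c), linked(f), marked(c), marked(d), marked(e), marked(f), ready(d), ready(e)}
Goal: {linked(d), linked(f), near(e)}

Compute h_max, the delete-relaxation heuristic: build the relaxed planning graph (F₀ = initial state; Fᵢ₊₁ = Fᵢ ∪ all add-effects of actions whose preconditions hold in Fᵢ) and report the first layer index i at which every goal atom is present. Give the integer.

1

F0 = init (8 atoms)
F1 = F0 ∪ {linked(d), linked(e), near(a), near(c), near(d), near(e), near(f), ready(a), ready(c), ready(f)}  (18 atoms)
goal ⊆ F1  ⇒  h_max = 1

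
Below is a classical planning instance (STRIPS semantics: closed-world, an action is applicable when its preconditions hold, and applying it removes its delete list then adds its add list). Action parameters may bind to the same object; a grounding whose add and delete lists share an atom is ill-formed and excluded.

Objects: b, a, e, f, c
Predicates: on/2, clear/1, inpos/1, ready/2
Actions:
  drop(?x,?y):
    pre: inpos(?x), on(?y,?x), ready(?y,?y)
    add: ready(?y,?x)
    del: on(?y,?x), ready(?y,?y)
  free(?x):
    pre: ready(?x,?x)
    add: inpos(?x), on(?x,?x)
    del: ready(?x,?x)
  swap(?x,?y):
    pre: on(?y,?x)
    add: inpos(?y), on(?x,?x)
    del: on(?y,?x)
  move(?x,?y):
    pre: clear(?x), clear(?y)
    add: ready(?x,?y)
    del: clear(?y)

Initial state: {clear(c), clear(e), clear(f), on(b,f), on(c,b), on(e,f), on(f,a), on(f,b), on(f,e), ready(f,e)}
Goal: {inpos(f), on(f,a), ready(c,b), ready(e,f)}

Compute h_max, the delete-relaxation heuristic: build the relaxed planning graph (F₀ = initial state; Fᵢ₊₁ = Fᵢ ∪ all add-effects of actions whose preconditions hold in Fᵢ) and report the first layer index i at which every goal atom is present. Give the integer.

F0 = init (10 atoms)
F1 = F0 ∪ {inpos(b), inpos(c), inpos(e), inpos(f), on(a,a), on(b,b), on(e,e), on(f,f), ready(c,c), ready(c,e), ready(c,f), ready(e,c), ready(e,e), ready(e,f), ready(f,c), ready(f,f)}  (26 atoms)
F2 = F1 ∪ {on(c,c), ready(c,b), ready(f,b)}  (29 atoms)
goal ⊆ F2  ⇒  h_max = 2

2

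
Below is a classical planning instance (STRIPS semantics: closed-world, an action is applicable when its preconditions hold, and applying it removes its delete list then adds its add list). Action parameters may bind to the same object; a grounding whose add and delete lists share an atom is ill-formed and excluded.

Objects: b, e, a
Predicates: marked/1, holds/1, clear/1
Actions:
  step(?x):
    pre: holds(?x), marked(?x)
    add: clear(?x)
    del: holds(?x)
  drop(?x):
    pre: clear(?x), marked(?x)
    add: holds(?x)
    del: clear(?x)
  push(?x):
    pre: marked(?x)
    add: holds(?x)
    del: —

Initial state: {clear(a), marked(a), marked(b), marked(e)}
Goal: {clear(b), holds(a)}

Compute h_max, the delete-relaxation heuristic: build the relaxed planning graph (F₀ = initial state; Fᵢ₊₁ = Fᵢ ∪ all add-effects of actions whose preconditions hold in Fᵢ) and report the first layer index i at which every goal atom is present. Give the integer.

2

F0 = init (4 atoms)
F1 = F0 ∪ {holds(a), holds(b), holds(e)}  (7 atoms)
F2 = F1 ∪ {clear(b), clear(e)}  (9 atoms)
goal ⊆ F2  ⇒  h_max = 2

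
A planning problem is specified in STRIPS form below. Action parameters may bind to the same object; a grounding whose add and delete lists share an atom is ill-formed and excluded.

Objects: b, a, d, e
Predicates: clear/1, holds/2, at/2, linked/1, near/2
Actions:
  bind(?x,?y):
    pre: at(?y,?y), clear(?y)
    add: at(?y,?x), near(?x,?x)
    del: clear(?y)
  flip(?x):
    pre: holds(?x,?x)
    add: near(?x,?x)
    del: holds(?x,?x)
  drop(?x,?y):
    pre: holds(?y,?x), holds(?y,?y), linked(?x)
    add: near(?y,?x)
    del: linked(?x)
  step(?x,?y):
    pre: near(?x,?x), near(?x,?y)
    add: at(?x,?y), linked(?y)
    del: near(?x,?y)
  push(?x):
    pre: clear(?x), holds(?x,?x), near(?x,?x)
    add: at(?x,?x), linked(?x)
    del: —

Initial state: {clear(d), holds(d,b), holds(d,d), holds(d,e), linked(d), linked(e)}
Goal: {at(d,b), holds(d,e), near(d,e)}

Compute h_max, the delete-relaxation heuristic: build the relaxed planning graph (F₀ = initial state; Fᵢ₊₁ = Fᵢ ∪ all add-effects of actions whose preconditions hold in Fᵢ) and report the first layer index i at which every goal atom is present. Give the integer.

F0 = init (6 atoms)
F1 = F0 ∪ {near(d,d), near(d,e)}  (8 atoms)
F2 = F1 ∪ {at(d,d), at(d,e)}  (10 atoms)
F3 = F2 ∪ {at(d,a), at(d,b), near(a,a), near(b,b), near(e,e)}  (15 atoms)
goal ⊆ F3  ⇒  h_max = 3

3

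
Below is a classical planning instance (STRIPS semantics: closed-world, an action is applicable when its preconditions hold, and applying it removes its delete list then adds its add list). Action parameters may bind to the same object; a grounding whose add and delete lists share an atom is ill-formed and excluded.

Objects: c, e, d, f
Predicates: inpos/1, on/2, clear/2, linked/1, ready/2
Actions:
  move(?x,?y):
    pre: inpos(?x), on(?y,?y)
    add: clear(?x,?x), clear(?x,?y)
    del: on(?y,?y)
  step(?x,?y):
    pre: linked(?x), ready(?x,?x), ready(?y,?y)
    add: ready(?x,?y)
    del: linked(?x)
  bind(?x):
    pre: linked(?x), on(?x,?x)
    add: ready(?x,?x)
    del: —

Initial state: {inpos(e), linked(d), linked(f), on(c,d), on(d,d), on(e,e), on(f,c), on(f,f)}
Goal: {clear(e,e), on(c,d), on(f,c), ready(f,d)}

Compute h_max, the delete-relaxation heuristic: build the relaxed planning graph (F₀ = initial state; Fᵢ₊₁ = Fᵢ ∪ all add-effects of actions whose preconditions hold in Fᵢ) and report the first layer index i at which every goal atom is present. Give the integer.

2

F0 = init (8 atoms)
F1 = F0 ∪ {clear(e,d), clear(e,e), clear(e,f), ready(d,d), ready(f,f)}  (13 atoms)
F2 = F1 ∪ {ready(d,f), ready(f,d)}  (15 atoms)
goal ⊆ F2  ⇒  h_max = 2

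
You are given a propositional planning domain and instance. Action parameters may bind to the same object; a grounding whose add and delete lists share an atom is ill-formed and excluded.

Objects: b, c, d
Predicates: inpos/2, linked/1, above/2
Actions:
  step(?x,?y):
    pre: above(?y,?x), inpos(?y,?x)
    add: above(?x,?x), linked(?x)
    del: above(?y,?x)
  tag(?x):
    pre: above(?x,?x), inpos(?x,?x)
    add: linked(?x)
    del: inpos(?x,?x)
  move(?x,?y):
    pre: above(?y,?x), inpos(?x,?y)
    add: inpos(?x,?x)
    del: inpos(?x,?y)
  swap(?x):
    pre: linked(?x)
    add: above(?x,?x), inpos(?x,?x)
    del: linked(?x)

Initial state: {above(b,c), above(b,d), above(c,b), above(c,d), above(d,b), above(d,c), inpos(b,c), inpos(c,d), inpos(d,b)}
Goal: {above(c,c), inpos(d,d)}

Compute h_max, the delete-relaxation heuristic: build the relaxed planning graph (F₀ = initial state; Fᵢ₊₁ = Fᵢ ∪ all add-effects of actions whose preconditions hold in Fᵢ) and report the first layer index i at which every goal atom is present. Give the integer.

1

F0 = init (9 atoms)
F1 = F0 ∪ {above(b,b), above(c,c), above(d,d), inpos(b,b), inpos(c,c), inpos(d,d), linked(b), linked(c), linked(d)}  (18 atoms)
goal ⊆ F1  ⇒  h_max = 1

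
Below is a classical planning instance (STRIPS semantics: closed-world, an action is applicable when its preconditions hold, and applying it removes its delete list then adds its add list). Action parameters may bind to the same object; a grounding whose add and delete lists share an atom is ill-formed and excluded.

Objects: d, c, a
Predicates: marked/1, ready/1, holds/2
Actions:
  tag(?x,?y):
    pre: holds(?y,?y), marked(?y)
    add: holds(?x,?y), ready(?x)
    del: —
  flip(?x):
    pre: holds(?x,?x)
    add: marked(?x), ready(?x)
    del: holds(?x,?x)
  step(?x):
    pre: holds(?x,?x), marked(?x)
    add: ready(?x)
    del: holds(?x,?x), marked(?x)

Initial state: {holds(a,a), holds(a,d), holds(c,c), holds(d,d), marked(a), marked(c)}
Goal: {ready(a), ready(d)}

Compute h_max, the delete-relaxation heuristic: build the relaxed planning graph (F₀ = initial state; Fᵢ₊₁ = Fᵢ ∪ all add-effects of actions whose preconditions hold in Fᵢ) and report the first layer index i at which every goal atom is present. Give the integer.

F0 = init (6 atoms)
F1 = F0 ∪ {holds(a,c), holds(c,a), holds(d,a), holds(d,c), marked(d), ready(a), ready(c), ready(d)}  (14 atoms)
goal ⊆ F1  ⇒  h_max = 1

1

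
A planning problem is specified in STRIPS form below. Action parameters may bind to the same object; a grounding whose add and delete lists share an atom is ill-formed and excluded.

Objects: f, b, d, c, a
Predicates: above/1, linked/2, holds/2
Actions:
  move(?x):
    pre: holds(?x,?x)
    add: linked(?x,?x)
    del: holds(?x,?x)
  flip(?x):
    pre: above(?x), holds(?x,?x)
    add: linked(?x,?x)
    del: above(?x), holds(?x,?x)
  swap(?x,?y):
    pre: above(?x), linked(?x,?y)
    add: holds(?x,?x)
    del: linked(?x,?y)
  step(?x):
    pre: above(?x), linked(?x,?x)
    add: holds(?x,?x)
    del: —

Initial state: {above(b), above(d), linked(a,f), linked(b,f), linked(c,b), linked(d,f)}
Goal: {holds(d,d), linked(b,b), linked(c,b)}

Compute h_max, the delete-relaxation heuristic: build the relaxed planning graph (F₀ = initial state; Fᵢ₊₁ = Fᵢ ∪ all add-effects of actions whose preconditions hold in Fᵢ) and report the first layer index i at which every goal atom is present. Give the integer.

F0 = init (6 atoms)
F1 = F0 ∪ {holds(b,b), holds(d,d)}  (8 atoms)
F2 = F1 ∪ {linked(b,b), linked(d,d)}  (10 atoms)
goal ⊆ F2  ⇒  h_max = 2

2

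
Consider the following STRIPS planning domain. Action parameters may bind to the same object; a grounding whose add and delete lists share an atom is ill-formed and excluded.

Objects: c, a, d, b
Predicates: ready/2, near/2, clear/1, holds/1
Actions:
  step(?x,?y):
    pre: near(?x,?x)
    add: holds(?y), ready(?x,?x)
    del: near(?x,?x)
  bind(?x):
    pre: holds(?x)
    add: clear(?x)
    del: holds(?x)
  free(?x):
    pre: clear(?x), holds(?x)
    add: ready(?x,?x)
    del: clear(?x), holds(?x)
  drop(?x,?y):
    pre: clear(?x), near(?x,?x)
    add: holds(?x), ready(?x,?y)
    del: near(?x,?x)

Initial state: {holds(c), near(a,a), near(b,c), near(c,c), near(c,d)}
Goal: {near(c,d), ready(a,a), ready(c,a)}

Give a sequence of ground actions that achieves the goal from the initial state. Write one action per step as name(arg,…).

step(a,c); bind(c); drop(c,a)

1. step(a,c)  →  {holds(c), near(b,c), near(c,c), near(c,d), ready(a,a)}
2. bind(c)  →  {clear(c), near(b,c), near(c,c), near(c,d), ready(a,a)}
3. drop(c,a)  →  {clear(c), holds(c), near(b,c), near(c,d), ready(a,a), ready(c,a)}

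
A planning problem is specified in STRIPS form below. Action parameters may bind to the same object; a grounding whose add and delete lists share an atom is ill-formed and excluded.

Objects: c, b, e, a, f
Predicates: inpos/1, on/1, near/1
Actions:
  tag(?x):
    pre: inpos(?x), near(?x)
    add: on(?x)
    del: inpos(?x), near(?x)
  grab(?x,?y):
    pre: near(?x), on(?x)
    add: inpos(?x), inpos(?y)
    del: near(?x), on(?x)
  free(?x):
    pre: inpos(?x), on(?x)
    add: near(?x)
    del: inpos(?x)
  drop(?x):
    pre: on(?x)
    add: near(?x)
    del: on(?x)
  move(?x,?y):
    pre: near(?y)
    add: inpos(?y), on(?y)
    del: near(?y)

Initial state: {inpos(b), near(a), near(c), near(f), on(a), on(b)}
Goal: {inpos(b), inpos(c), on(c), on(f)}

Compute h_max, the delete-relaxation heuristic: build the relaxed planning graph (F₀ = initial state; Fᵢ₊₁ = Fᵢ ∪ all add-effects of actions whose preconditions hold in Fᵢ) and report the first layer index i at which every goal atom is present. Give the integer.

F0 = init (6 atoms)
F1 = F0 ∪ {inpos(a), inpos(c), inpos(e), inpos(f), near(b), on(c), on(f)}  (13 atoms)
goal ⊆ F1  ⇒  h_max = 1

1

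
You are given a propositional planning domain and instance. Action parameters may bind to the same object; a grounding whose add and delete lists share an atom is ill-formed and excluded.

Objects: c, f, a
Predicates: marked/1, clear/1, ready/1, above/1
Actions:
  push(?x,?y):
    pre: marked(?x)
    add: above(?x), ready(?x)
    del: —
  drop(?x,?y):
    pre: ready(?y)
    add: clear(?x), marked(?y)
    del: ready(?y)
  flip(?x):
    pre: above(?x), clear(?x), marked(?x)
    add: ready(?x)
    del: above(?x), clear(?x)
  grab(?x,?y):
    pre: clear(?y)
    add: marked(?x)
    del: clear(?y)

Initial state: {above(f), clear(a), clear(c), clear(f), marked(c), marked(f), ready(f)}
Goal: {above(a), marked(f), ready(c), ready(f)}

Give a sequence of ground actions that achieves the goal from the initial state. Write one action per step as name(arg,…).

1. push(c,c)  →  {above(c), above(f), clear(a), clear(c), clear(f), marked(c), marked(f), ready(c), ready(f)}
2. grab(a,c)  →  {above(c), above(f), clear(a), clear(f), marked(a), marked(c), marked(f), ready(c), ready(f)}
3. push(a,c)  →  {above(a), above(c), above(f), clear(a), clear(f), marked(a), marked(c), marked(f), ready(a), ready(c), ready(f)}

push(c,c); grab(a,c); push(a,c)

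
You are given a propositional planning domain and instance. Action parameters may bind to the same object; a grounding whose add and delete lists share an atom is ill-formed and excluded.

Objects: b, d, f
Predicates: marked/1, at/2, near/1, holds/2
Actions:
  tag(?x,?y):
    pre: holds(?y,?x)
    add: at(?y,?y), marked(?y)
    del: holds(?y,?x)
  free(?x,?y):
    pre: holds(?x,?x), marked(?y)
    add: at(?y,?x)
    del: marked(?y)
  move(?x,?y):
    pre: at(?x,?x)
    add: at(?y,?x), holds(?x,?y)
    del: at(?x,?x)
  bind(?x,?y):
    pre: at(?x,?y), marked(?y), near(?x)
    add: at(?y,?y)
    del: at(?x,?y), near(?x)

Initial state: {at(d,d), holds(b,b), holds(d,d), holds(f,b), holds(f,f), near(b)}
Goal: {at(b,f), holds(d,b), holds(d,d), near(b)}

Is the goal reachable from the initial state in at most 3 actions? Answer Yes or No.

Yes

1. tag(b,b)  →  {at(b,b), at(d,d), holds(d,d), holds(f,b), holds(f,f), marked(b), near(b)}
2. free(f,b)  →  {at(b,b), at(b,f), at(d,d), holds(d,d), holds(f,b), holds(f,f), near(b)}
3. move(d,b)  →  {at(b,b), at(b,d), at(b,f), holds(d,b), holds(d,d), holds(f,b), holds(f,f), near(b)}
optimal plan length = 3; 3 ≤ 3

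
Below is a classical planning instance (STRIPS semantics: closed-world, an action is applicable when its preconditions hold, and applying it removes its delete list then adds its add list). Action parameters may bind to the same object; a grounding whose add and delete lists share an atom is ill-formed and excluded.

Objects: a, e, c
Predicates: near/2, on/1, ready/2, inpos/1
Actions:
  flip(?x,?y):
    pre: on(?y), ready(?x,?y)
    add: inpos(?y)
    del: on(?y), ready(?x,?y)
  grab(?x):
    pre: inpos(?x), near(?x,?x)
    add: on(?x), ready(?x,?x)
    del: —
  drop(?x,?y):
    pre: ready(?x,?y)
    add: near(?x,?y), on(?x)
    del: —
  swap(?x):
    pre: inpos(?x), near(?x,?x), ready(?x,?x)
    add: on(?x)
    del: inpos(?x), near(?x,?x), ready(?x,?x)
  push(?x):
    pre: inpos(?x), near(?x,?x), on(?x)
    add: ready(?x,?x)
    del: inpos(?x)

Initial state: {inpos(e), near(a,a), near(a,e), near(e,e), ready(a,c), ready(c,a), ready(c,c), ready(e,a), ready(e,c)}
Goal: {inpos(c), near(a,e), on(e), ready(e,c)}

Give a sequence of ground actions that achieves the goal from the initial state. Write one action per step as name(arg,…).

1. grab(e)  →  {inpos(e), near(a,a), near(a,e), near(e,e), on(e), ready(a,c), ready(c,a), ready(c,c), ready(e,a), ready(e,c), ready(e,e)}
2. drop(c,a)  →  {inpos(e), near(a,a), near(a,e), near(c,a), near(e,e), on(c), on(e), ready(a,c), ready(c,a), ready(c,c), ready(e,a), ready(e,c), ready(e,e)}
3. flip(a,c)  →  {inpos(c), inpos(e), near(a,a), near(a,e), near(c,a), near(e,e), on(e), ready(c,a), ready(c,c), ready(e,a), ready(e,c), ready(e,e)}

grab(e); drop(c,a); flip(a,c)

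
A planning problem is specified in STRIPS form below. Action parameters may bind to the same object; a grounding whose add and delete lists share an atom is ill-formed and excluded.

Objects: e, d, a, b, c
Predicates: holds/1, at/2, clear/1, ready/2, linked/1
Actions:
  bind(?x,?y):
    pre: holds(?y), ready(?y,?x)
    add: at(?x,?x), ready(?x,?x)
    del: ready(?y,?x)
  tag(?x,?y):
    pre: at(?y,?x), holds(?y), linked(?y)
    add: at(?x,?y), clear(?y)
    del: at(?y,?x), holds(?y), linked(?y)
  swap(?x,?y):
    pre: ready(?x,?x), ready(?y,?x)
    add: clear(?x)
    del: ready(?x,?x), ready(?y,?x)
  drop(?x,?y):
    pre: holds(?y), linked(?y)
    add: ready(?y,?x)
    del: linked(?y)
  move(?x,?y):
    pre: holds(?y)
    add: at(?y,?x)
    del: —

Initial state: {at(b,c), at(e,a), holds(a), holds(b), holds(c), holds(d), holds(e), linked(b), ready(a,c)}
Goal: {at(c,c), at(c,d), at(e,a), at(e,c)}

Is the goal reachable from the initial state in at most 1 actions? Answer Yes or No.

No

1. bind(c,a)  →  {at(b,c), at(c,c), at(e,a), holds(a), holds(b), holds(c), holds(d), holds(e), linked(b), ready(c,c)}
2. move(d,c)  →  {at(b,c), at(c,c), at(c,d), at(e,a), holds(a), holds(b), holds(c), holds(d), holds(e), linked(b), ready(c,c)}
3. move(c,e)  →  {at(b,c), at(c,c), at(c,d), at(e,a), at(e,c), holds(a), holds(b), holds(c), holds(d), holds(e), linked(b), ready(c,c)}
optimal plan length = 3; 3 > 1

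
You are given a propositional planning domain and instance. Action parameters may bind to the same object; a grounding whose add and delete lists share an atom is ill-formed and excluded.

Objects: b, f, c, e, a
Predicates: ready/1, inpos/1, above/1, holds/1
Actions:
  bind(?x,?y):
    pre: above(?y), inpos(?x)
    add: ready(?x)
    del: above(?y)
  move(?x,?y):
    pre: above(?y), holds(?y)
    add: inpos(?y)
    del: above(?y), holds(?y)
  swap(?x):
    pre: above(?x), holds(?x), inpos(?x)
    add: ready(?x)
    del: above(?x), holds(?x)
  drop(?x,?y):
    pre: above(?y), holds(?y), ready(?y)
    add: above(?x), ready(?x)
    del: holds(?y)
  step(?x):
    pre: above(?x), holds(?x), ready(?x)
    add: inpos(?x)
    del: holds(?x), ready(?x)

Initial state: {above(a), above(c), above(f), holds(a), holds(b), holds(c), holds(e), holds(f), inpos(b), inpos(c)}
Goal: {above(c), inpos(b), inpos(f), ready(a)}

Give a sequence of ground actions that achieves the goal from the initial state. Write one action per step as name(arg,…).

1. bind(c,a)  →  {above(c), above(f), holds(a), holds(b), holds(c), holds(e), holds(f), inpos(b), inpos(c), ready(c)}
2. move(b,f)  →  {above(c), holds(a), holds(b), holds(c), holds(e), inpos(b), inpos(c), inpos(f), ready(c)}
3. drop(a,c)  →  {above(a), above(c), holds(a), holds(b), holds(e), inpos(b), inpos(c), inpos(f), ready(a), ready(c)}

bind(c,a); move(b,f); drop(a,c)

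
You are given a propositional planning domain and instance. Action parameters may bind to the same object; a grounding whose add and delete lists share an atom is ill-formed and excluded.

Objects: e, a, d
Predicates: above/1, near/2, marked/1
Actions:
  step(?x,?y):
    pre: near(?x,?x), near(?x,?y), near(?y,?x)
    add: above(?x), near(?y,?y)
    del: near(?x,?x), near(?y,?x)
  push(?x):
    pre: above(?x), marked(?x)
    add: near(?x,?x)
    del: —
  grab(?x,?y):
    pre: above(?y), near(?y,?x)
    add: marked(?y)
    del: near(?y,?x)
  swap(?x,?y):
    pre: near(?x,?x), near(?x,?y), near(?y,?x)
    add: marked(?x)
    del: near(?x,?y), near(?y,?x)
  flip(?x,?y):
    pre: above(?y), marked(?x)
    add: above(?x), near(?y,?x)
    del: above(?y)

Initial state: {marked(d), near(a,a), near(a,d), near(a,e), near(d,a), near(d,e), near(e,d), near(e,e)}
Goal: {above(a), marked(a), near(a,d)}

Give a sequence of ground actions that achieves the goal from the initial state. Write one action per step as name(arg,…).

step(a,d); grab(e,a)

1. step(a,d)  →  {above(a), marked(d), near(a,d), near(a,e), near(d,d), near(d,e), near(e,d), near(e,e)}
2. grab(e,a)  →  {above(a), marked(a), marked(d), near(a,d), near(d,d), near(d,e), near(e,d), near(e,e)}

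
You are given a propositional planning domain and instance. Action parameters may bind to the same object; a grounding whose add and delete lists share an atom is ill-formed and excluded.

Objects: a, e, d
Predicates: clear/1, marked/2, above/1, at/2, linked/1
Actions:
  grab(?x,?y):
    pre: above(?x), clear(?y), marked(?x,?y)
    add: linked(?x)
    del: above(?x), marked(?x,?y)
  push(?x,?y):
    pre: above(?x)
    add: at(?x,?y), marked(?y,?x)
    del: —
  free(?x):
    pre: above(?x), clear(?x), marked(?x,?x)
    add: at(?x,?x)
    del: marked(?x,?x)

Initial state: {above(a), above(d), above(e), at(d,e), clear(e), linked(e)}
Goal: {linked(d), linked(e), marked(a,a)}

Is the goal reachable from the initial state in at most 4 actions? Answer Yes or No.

Yes

1. push(a,a)  →  {above(a), above(d), above(e), at(a,a), at(d,e), clear(e), linked(e), marked(a,a)}
2. push(e,d)  →  {above(a), above(d), above(e), at(a,a), at(d,e), at(e,d), clear(e), linked(e), marked(a,a), marked(d,e)}
3. grab(d,e)  →  {above(a), above(e), at(a,a), at(d,e), at(e,d), clear(e), linked(d), linked(e), marked(a,a)}
optimal plan length = 3; 3 ≤ 4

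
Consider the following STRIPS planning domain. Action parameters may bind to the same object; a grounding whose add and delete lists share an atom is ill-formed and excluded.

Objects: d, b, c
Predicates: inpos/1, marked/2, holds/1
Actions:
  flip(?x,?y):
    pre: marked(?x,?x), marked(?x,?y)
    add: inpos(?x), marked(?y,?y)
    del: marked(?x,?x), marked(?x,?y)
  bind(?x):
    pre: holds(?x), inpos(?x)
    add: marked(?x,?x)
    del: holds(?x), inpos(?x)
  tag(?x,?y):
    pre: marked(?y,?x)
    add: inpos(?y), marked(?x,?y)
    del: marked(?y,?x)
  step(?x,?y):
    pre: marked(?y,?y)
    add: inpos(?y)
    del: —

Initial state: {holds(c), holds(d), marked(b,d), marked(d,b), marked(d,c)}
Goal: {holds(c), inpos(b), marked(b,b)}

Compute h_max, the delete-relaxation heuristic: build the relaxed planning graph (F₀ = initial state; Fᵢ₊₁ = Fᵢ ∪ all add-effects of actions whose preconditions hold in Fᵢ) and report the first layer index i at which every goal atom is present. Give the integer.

3

F0 = init (5 atoms)
F1 = F0 ∪ {inpos(b), inpos(d), marked(c,d)}  (8 atoms)
F2 = F1 ∪ {inpos(c), marked(d,d)}  (10 atoms)
F3 = F2 ∪ {marked(b,b), marked(c,c)}  (12 atoms)
goal ⊆ F3  ⇒  h_max = 3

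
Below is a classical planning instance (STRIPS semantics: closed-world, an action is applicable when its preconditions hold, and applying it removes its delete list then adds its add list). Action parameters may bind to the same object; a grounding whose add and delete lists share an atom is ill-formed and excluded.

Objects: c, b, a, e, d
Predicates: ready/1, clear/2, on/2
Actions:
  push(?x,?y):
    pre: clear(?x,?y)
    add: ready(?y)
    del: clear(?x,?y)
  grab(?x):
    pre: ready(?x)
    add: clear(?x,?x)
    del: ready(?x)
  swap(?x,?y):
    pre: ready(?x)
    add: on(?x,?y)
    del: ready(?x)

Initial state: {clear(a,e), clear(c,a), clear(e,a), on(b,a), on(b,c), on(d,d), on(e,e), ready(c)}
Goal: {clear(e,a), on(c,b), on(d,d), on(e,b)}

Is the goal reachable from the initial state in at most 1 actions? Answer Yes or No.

1. push(a,e)  →  {clear(c,a), clear(e,a), on(b,a), on(b,c), on(d,d), on(e,e), ready(c), ready(e)}
2. swap(c,b)  →  {clear(c,a), clear(e,a), on(b,a), on(b,c), on(c,b), on(d,d), on(e,e), ready(e)}
3. swap(e,b)  →  {clear(c,a), clear(e,a), on(b,a), on(b,c), on(c,b), on(d,d), on(e,b), on(e,e)}
optimal plan length = 3; 3 > 1

No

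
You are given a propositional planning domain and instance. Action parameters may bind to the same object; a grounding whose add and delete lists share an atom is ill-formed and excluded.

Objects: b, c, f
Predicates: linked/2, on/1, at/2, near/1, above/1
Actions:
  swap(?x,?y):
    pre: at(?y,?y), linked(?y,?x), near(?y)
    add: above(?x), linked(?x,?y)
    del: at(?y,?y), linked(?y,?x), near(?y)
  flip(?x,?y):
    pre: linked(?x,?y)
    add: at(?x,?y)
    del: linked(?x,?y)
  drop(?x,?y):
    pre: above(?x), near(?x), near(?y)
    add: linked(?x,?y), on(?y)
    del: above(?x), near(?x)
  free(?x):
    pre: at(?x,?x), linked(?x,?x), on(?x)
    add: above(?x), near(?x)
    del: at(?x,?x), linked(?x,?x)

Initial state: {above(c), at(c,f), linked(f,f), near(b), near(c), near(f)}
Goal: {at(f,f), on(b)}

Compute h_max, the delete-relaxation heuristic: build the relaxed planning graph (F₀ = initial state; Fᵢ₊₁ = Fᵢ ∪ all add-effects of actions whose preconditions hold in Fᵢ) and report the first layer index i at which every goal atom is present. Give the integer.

F0 = init (6 atoms)
F1 = F0 ∪ {at(f,f), linked(c,b), linked(c,c), linked(c,f), on(b), on(c), on(f)}  (13 atoms)
goal ⊆ F1  ⇒  h_max = 1

1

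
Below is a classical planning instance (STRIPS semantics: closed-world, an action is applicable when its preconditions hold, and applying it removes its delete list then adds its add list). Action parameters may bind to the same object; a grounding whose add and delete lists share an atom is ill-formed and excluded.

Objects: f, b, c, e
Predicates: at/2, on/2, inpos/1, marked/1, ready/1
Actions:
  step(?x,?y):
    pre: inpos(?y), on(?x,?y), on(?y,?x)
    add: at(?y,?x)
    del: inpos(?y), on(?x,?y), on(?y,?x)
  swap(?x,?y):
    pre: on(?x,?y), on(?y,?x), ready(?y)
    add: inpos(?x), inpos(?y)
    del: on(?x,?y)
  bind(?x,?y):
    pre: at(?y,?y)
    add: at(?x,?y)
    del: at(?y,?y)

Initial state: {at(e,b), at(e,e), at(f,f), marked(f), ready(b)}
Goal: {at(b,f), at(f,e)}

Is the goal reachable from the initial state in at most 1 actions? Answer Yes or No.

No

1. bind(f,e)  →  {at(e,b), at(f,e), at(f,f), marked(f), ready(b)}
2. bind(b,f)  →  {at(b,f), at(e,b), at(f,e), marked(f), ready(b)}
optimal plan length = 2; 2 > 1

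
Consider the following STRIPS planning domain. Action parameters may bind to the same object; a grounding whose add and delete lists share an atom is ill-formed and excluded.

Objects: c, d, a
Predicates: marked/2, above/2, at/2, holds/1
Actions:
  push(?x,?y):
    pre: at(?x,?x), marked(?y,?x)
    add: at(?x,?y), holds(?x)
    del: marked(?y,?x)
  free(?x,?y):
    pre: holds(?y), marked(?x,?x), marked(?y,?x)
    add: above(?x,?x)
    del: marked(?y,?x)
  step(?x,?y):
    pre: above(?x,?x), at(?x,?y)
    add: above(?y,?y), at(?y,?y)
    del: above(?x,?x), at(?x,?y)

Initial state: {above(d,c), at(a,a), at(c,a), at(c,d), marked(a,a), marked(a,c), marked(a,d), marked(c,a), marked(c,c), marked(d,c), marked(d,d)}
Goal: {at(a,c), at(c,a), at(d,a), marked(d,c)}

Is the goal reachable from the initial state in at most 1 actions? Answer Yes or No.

No

1. push(a,c)  →  {above(d,c), at(a,a), at(a,c), at(c,a), at(c,d), holds(a), marked(a,a), marked(a,c), marked(a,d), marked(c,c), marked(d,c), marked(d,d)}
2. free(c,a)  →  {above(c,c), above(d,c), at(a,a), at(a,c), at(c,a), at(c,d), holds(a), marked(a,a), marked(a,d), marked(c,c), marked(d,c), marked(d,d)}
3. step(c,d)  →  {above(d,c), above(d,d), at(a,a), at(a,c), at(c,a), at(d,d), holds(a), marked(a,a), marked(a,d), marked(c,c), marked(d,c), marked(d,d)}
4. push(d,a)  →  {above(d,c), above(d,d), at(a,a), at(a,c), at(c,a), at(d,a), at(d,d), holds(a), holds(d), marked(a,a), marked(c,c), marked(d,c), marked(d,d)}
optimal plan length = 4; 4 > 1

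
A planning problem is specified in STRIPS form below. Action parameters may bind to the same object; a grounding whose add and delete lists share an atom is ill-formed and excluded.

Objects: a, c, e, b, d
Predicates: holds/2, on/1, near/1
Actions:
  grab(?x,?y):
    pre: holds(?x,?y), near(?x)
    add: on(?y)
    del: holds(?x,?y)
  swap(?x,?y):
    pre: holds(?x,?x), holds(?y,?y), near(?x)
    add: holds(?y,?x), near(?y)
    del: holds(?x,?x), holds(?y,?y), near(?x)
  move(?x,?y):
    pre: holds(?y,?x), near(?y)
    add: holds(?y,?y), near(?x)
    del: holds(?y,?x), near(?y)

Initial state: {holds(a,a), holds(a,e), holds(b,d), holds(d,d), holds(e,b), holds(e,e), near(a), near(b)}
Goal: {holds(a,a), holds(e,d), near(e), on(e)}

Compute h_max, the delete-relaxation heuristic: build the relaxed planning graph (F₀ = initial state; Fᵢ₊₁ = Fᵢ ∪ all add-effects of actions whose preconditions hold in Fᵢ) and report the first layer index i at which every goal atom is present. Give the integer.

F0 = init (8 atoms)
F1 = F0 ∪ {holds(b,b), holds(d,a), holds(e,a), near(d), near(e), on(a), on(d), on(e)}  (16 atoms)
F2 = F1 ∪ {holds(a,b), holds(a,d), holds(b,a), holds(b,e), holds(d,b), holds(d,e), holds(e,d), on(b)}  (24 atoms)
goal ⊆ F2  ⇒  h_max = 2

2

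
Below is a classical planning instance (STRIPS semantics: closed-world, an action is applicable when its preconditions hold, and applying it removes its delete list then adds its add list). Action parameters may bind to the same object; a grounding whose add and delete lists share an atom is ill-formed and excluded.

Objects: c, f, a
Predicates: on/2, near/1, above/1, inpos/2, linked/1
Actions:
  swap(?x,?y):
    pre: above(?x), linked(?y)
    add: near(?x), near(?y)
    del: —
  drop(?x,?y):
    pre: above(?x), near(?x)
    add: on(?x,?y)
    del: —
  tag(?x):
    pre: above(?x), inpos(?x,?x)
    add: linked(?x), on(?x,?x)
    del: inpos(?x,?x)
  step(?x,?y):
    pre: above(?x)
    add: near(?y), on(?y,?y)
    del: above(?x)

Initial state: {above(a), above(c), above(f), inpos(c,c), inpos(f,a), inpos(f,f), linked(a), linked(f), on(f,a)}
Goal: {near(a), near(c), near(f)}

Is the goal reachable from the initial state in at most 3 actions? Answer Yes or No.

1. swap(c,f)  →  {above(a), above(c), above(f), inpos(c,c), inpos(f,a), inpos(f,f), linked(a), linked(f), near(c), near(f), on(f,a)}
2. swap(c,a)  →  {above(a), above(c), above(f), inpos(c,c), inpos(f,a), inpos(f,f), linked(a), linked(f), near(a), near(c), near(f), on(f,a)}
optimal plan length = 2; 2 ≤ 3

Yes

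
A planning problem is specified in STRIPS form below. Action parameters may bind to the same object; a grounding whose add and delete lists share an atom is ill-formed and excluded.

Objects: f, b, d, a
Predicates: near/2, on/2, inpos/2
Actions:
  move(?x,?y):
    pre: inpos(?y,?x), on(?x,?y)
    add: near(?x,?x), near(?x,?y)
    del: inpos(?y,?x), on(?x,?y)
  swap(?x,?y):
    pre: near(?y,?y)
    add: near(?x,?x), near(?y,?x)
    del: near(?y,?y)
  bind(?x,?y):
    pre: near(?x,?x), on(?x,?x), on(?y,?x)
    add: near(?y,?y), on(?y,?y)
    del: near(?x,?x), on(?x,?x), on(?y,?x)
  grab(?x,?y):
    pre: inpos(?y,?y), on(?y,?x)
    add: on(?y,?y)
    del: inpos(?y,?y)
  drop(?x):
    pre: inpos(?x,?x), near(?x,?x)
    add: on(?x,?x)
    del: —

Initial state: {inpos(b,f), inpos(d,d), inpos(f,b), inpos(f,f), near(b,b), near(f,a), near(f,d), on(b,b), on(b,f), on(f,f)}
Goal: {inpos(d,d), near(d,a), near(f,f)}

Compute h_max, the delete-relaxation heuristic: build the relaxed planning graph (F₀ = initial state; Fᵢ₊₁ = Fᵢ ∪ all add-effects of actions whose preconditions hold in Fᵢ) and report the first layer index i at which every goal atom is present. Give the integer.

2

F0 = init (10 atoms)
F1 = F0 ∪ {near(a,a), near(b,a), near(b,d), near(b,f), near(d,d), near(f,f)}  (16 atoms)
F2 = F1 ∪ {near(a,b), near(a,d), near(a,f), near(d,a), near(d,b), near(d,f), near(f,b), on(d,d)}  (24 atoms)
goal ⊆ F2  ⇒  h_max = 2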